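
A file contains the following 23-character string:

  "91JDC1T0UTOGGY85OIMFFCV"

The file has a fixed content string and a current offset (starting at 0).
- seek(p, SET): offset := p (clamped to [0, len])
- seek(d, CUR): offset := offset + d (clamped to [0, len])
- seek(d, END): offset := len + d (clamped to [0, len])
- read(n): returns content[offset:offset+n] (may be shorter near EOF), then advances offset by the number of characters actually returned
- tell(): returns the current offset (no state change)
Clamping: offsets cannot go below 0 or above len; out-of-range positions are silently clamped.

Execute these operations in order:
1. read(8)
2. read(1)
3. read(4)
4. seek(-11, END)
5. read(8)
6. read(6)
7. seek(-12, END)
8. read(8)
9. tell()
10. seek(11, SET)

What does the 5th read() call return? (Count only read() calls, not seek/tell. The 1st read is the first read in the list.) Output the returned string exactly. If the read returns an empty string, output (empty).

After 1 (read(8)): returned '91JDC1T0', offset=8
After 2 (read(1)): returned 'U', offset=9
After 3 (read(4)): returned 'TOGG', offset=13
After 4 (seek(-11, END)): offset=12
After 5 (read(8)): returned 'GY85OIMF', offset=20
After 6 (read(6)): returned 'FCV', offset=23
After 7 (seek(-12, END)): offset=11
After 8 (read(8)): returned 'GGY85OIM', offset=19
After 9 (tell()): offset=19
After 10 (seek(11, SET)): offset=11

Answer: FCV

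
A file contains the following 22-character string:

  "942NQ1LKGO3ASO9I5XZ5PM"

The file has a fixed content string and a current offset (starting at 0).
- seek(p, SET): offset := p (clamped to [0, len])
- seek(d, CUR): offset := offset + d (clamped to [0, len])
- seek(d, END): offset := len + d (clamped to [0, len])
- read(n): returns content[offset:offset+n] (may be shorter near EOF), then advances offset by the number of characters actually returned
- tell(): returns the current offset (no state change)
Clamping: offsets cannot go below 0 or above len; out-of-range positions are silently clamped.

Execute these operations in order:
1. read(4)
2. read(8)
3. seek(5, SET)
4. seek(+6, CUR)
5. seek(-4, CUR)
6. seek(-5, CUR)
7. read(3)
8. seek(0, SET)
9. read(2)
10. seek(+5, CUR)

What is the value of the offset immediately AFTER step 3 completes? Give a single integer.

Answer: 5

Derivation:
After 1 (read(4)): returned '942N', offset=4
After 2 (read(8)): returned 'Q1LKGO3A', offset=12
After 3 (seek(5, SET)): offset=5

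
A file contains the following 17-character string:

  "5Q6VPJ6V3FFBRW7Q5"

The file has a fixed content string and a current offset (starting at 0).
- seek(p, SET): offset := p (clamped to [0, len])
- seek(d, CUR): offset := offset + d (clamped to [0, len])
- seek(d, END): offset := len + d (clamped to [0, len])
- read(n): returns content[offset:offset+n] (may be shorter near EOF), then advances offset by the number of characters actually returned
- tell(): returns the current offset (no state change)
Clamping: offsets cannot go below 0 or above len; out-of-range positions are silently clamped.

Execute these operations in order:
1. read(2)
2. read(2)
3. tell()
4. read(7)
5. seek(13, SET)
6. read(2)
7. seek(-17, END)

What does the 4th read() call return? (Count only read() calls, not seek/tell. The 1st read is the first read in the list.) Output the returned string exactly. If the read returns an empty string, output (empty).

Answer: W7

Derivation:
After 1 (read(2)): returned '5Q', offset=2
After 2 (read(2)): returned '6V', offset=4
After 3 (tell()): offset=4
After 4 (read(7)): returned 'PJ6V3FF', offset=11
After 5 (seek(13, SET)): offset=13
After 6 (read(2)): returned 'W7', offset=15
After 7 (seek(-17, END)): offset=0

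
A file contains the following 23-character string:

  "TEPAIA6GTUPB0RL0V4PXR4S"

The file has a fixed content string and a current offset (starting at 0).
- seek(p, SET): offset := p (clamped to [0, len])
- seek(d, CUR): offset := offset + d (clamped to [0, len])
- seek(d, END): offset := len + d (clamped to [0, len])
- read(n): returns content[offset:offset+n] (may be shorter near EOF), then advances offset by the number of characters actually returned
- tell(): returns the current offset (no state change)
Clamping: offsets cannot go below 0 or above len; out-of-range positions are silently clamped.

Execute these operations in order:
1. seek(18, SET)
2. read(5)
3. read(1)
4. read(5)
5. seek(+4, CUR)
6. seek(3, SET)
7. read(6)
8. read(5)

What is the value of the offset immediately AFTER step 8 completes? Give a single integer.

After 1 (seek(18, SET)): offset=18
After 2 (read(5)): returned 'PXR4S', offset=23
After 3 (read(1)): returned '', offset=23
After 4 (read(5)): returned '', offset=23
After 5 (seek(+4, CUR)): offset=23
After 6 (seek(3, SET)): offset=3
After 7 (read(6)): returned 'AIA6GT', offset=9
After 8 (read(5)): returned 'UPB0R', offset=14

Answer: 14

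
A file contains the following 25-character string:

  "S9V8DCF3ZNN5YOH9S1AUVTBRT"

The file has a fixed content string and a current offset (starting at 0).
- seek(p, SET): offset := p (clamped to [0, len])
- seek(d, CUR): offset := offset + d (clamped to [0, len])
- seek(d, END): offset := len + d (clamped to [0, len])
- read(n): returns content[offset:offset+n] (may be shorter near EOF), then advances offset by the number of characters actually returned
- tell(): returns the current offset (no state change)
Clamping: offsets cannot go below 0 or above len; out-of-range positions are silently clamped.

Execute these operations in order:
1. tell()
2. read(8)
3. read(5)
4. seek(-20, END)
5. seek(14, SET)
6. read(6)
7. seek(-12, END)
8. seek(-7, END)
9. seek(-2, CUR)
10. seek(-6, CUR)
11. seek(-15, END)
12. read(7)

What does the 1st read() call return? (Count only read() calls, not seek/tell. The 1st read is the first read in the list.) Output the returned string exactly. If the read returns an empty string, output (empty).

After 1 (tell()): offset=0
After 2 (read(8)): returned 'S9V8DCF3', offset=8
After 3 (read(5)): returned 'ZNN5Y', offset=13
After 4 (seek(-20, END)): offset=5
After 5 (seek(14, SET)): offset=14
After 6 (read(6)): returned 'H9S1AU', offset=20
After 7 (seek(-12, END)): offset=13
After 8 (seek(-7, END)): offset=18
After 9 (seek(-2, CUR)): offset=16
After 10 (seek(-6, CUR)): offset=10
After 11 (seek(-15, END)): offset=10
After 12 (read(7)): returned 'N5YOH9S', offset=17

Answer: S9V8DCF3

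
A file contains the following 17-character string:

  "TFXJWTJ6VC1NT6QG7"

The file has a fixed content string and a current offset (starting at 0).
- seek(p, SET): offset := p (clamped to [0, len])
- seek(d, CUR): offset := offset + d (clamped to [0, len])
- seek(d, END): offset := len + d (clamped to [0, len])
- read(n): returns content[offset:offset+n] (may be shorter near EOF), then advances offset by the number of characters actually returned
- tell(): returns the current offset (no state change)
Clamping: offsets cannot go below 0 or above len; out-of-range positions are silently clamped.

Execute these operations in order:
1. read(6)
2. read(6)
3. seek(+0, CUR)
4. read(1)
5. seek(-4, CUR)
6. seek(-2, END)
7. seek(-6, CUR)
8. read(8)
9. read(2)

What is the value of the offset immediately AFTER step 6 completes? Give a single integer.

After 1 (read(6)): returned 'TFXJWT', offset=6
After 2 (read(6)): returned 'J6VC1N', offset=12
After 3 (seek(+0, CUR)): offset=12
After 4 (read(1)): returned 'T', offset=13
After 5 (seek(-4, CUR)): offset=9
After 6 (seek(-2, END)): offset=15

Answer: 15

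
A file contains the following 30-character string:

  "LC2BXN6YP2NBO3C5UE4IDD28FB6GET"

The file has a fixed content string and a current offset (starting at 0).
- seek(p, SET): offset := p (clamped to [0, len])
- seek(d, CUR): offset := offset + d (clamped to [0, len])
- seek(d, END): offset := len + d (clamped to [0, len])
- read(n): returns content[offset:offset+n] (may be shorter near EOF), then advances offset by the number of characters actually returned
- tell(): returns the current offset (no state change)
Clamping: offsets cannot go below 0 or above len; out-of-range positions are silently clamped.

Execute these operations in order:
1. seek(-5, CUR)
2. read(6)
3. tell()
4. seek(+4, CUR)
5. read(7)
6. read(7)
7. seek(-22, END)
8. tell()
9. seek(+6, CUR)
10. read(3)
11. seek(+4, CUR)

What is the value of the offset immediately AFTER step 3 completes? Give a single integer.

After 1 (seek(-5, CUR)): offset=0
After 2 (read(6)): returned 'LC2BXN', offset=6
After 3 (tell()): offset=6

Answer: 6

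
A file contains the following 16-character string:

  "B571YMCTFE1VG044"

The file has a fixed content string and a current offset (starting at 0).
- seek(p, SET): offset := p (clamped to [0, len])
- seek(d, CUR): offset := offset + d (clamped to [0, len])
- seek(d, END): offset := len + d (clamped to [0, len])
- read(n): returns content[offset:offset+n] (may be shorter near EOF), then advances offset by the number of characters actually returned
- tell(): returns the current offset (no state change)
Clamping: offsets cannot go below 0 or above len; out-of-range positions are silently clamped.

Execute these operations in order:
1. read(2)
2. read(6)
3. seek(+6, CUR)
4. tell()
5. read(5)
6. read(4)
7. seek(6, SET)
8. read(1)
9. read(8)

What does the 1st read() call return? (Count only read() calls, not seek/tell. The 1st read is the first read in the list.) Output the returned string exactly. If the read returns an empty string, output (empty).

Answer: B5

Derivation:
After 1 (read(2)): returned 'B5', offset=2
After 2 (read(6)): returned '71YMCT', offset=8
After 3 (seek(+6, CUR)): offset=14
After 4 (tell()): offset=14
After 5 (read(5)): returned '44', offset=16
After 6 (read(4)): returned '', offset=16
After 7 (seek(6, SET)): offset=6
After 8 (read(1)): returned 'C', offset=7
After 9 (read(8)): returned 'TFE1VG04', offset=15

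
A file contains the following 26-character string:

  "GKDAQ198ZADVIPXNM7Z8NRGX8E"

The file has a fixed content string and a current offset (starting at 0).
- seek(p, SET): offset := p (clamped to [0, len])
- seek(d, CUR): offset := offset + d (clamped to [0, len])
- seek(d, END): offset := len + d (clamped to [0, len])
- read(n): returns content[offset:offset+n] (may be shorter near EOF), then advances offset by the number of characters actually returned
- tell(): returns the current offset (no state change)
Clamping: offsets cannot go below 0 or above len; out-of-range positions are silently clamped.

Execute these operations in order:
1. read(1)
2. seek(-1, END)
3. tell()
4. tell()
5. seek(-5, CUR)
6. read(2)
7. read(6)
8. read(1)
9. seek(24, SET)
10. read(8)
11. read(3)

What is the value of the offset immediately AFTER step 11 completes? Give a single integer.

Answer: 26

Derivation:
After 1 (read(1)): returned 'G', offset=1
After 2 (seek(-1, END)): offset=25
After 3 (tell()): offset=25
After 4 (tell()): offset=25
After 5 (seek(-5, CUR)): offset=20
After 6 (read(2)): returned 'NR', offset=22
After 7 (read(6)): returned 'GX8E', offset=26
After 8 (read(1)): returned '', offset=26
After 9 (seek(24, SET)): offset=24
After 10 (read(8)): returned '8E', offset=26
After 11 (read(3)): returned '', offset=26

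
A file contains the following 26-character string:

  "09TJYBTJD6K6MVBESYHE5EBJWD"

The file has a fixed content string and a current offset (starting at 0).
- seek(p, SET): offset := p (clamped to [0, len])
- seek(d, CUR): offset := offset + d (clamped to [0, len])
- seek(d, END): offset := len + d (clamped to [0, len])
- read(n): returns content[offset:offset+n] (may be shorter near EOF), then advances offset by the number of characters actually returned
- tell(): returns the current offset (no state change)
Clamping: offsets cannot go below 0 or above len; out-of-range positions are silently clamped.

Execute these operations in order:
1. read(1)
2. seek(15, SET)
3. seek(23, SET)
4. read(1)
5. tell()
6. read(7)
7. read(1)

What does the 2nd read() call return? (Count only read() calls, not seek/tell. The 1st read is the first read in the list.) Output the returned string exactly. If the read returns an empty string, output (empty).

Answer: J

Derivation:
After 1 (read(1)): returned '0', offset=1
After 2 (seek(15, SET)): offset=15
After 3 (seek(23, SET)): offset=23
After 4 (read(1)): returned 'J', offset=24
After 5 (tell()): offset=24
After 6 (read(7)): returned 'WD', offset=26
After 7 (read(1)): returned '', offset=26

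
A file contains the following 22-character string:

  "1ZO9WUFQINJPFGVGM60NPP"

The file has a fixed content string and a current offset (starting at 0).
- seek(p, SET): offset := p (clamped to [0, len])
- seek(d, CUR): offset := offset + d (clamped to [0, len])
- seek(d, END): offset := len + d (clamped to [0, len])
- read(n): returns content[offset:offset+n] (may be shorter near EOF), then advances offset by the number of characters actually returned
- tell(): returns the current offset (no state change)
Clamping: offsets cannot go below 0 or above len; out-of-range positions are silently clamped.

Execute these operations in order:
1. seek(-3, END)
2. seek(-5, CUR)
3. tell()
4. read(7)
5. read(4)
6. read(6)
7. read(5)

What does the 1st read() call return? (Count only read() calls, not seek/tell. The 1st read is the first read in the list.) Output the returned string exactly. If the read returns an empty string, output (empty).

Answer: VGM60NP

Derivation:
After 1 (seek(-3, END)): offset=19
After 2 (seek(-5, CUR)): offset=14
After 3 (tell()): offset=14
After 4 (read(7)): returned 'VGM60NP', offset=21
After 5 (read(4)): returned 'P', offset=22
After 6 (read(6)): returned '', offset=22
After 7 (read(5)): returned '', offset=22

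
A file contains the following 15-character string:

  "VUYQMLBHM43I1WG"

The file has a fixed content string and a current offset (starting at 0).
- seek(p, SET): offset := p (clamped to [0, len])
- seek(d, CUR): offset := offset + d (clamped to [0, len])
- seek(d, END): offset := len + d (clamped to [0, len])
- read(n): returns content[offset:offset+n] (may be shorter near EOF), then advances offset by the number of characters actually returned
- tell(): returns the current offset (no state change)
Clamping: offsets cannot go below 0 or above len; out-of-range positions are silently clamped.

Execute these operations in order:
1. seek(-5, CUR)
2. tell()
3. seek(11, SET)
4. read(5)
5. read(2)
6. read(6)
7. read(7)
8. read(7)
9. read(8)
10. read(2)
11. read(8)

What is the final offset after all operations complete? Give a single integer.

After 1 (seek(-5, CUR)): offset=0
After 2 (tell()): offset=0
After 3 (seek(11, SET)): offset=11
After 4 (read(5)): returned 'I1WG', offset=15
After 5 (read(2)): returned '', offset=15
After 6 (read(6)): returned '', offset=15
After 7 (read(7)): returned '', offset=15
After 8 (read(7)): returned '', offset=15
After 9 (read(8)): returned '', offset=15
After 10 (read(2)): returned '', offset=15
After 11 (read(8)): returned '', offset=15

Answer: 15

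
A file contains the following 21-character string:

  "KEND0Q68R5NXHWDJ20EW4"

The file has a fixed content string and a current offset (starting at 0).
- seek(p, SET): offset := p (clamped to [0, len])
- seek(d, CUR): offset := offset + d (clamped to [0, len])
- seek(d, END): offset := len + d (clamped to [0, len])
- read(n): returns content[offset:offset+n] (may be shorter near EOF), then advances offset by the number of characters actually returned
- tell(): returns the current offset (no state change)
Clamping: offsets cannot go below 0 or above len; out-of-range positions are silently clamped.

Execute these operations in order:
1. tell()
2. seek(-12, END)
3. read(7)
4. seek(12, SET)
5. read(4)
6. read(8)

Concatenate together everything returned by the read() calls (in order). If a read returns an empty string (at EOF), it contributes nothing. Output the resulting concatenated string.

After 1 (tell()): offset=0
After 2 (seek(-12, END)): offset=9
After 3 (read(7)): returned '5NXHWDJ', offset=16
After 4 (seek(12, SET)): offset=12
After 5 (read(4)): returned 'HWDJ', offset=16
After 6 (read(8)): returned '20EW4', offset=21

Answer: 5NXHWDJHWDJ20EW4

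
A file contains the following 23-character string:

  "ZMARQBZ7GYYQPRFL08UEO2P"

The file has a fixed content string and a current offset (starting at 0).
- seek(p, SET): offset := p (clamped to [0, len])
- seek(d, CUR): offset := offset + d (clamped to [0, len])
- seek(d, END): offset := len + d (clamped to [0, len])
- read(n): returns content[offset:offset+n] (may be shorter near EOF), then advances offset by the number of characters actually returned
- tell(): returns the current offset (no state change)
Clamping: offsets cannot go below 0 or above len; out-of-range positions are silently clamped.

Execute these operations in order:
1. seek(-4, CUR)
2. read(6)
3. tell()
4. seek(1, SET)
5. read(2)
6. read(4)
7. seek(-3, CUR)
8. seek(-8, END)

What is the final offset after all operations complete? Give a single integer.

After 1 (seek(-4, CUR)): offset=0
After 2 (read(6)): returned 'ZMARQB', offset=6
After 3 (tell()): offset=6
After 4 (seek(1, SET)): offset=1
After 5 (read(2)): returned 'MA', offset=3
After 6 (read(4)): returned 'RQBZ', offset=7
After 7 (seek(-3, CUR)): offset=4
After 8 (seek(-8, END)): offset=15

Answer: 15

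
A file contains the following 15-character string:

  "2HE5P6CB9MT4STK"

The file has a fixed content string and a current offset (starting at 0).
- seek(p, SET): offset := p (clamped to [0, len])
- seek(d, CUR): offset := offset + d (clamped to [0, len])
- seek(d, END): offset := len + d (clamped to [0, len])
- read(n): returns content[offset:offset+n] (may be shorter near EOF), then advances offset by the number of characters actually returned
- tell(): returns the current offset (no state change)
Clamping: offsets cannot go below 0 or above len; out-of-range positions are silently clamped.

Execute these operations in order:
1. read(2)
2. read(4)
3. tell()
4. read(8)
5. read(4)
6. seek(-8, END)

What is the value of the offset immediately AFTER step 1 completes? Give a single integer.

After 1 (read(2)): returned '2H', offset=2

Answer: 2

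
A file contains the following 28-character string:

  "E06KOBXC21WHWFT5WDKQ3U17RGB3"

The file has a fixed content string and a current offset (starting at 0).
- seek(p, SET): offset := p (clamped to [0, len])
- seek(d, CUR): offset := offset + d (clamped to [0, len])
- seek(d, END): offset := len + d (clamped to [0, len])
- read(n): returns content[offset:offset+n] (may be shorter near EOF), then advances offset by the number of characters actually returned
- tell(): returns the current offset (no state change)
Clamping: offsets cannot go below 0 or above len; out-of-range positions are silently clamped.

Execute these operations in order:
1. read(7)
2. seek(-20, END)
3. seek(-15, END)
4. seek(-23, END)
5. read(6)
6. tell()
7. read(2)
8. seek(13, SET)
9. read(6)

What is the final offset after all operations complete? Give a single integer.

After 1 (read(7)): returned 'E06KOBX', offset=7
After 2 (seek(-20, END)): offset=8
After 3 (seek(-15, END)): offset=13
After 4 (seek(-23, END)): offset=5
After 5 (read(6)): returned 'BXC21W', offset=11
After 6 (tell()): offset=11
After 7 (read(2)): returned 'HW', offset=13
After 8 (seek(13, SET)): offset=13
After 9 (read(6)): returned 'FT5WDK', offset=19

Answer: 19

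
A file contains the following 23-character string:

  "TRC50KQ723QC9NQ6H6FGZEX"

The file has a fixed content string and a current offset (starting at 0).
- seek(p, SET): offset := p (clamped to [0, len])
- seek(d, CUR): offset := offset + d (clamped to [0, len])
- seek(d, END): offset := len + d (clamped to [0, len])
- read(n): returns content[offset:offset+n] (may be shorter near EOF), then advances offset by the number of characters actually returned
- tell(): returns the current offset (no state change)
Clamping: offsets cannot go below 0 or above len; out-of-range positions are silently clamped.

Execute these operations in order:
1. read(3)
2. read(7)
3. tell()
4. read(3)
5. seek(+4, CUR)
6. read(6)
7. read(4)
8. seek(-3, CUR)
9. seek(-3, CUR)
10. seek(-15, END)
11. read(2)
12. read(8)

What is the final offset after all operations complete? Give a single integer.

After 1 (read(3)): returned 'TRC', offset=3
After 2 (read(7)): returned '50KQ723', offset=10
After 3 (tell()): offset=10
After 4 (read(3)): returned 'QC9', offset=13
After 5 (seek(+4, CUR)): offset=17
After 6 (read(6)): returned '6FGZEX', offset=23
After 7 (read(4)): returned '', offset=23
After 8 (seek(-3, CUR)): offset=20
After 9 (seek(-3, CUR)): offset=17
After 10 (seek(-15, END)): offset=8
After 11 (read(2)): returned '23', offset=10
After 12 (read(8)): returned 'QC9NQ6H6', offset=18

Answer: 18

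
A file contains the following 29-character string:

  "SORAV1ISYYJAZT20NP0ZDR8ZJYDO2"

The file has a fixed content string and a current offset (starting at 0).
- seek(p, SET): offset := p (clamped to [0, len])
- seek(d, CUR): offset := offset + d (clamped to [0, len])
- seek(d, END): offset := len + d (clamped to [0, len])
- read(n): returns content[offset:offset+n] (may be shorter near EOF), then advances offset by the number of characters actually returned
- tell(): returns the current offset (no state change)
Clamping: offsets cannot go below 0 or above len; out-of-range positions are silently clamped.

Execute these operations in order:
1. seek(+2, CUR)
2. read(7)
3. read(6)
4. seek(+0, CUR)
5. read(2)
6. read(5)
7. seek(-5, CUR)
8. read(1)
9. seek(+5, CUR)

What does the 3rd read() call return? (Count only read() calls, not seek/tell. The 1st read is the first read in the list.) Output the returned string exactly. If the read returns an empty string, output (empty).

Answer: 0N

Derivation:
After 1 (seek(+2, CUR)): offset=2
After 2 (read(7)): returned 'RAV1ISY', offset=9
After 3 (read(6)): returned 'YJAZT2', offset=15
After 4 (seek(+0, CUR)): offset=15
After 5 (read(2)): returned '0N', offset=17
After 6 (read(5)): returned 'P0ZDR', offset=22
After 7 (seek(-5, CUR)): offset=17
After 8 (read(1)): returned 'P', offset=18
After 9 (seek(+5, CUR)): offset=23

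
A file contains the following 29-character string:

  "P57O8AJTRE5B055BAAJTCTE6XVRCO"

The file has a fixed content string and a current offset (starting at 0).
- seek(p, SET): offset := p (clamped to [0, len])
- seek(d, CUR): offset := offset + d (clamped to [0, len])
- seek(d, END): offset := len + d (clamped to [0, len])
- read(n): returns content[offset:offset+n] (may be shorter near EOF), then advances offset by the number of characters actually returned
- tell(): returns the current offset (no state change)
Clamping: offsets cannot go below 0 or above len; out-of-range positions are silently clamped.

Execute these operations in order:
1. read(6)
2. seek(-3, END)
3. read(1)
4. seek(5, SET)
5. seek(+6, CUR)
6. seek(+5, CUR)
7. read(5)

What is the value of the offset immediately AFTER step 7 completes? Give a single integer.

Answer: 21

Derivation:
After 1 (read(6)): returned 'P57O8A', offset=6
After 2 (seek(-3, END)): offset=26
After 3 (read(1)): returned 'R', offset=27
After 4 (seek(5, SET)): offset=5
After 5 (seek(+6, CUR)): offset=11
After 6 (seek(+5, CUR)): offset=16
After 7 (read(5)): returned 'AAJTC', offset=21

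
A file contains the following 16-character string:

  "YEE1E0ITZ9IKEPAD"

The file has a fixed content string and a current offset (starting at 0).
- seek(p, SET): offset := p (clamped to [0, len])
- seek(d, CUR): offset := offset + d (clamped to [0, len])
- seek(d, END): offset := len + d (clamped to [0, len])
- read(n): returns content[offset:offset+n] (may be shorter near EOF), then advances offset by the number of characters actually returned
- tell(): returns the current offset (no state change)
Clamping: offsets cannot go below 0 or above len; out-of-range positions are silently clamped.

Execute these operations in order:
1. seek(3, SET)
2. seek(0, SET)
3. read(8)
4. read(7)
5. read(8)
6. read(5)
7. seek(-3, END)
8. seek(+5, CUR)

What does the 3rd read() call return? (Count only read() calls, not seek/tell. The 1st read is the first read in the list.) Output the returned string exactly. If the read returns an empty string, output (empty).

After 1 (seek(3, SET)): offset=3
After 2 (seek(0, SET)): offset=0
After 3 (read(8)): returned 'YEE1E0IT', offset=8
After 4 (read(7)): returned 'Z9IKEPA', offset=15
After 5 (read(8)): returned 'D', offset=16
After 6 (read(5)): returned '', offset=16
After 7 (seek(-3, END)): offset=13
After 8 (seek(+5, CUR)): offset=16

Answer: D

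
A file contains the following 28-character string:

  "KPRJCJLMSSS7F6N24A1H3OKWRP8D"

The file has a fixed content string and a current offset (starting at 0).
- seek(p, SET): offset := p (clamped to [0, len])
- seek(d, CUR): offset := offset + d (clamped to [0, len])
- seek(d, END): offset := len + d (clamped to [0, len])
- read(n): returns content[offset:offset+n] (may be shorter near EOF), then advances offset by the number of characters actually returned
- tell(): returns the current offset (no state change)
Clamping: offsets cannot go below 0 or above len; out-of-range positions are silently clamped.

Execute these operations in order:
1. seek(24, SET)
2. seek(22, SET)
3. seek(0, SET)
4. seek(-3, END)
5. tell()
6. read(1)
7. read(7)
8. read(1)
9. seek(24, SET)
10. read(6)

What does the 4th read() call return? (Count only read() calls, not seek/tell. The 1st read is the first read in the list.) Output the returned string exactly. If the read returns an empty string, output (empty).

Answer: RP8D

Derivation:
After 1 (seek(24, SET)): offset=24
After 2 (seek(22, SET)): offset=22
After 3 (seek(0, SET)): offset=0
After 4 (seek(-3, END)): offset=25
After 5 (tell()): offset=25
After 6 (read(1)): returned 'P', offset=26
After 7 (read(7)): returned '8D', offset=28
After 8 (read(1)): returned '', offset=28
After 9 (seek(24, SET)): offset=24
After 10 (read(6)): returned 'RP8D', offset=28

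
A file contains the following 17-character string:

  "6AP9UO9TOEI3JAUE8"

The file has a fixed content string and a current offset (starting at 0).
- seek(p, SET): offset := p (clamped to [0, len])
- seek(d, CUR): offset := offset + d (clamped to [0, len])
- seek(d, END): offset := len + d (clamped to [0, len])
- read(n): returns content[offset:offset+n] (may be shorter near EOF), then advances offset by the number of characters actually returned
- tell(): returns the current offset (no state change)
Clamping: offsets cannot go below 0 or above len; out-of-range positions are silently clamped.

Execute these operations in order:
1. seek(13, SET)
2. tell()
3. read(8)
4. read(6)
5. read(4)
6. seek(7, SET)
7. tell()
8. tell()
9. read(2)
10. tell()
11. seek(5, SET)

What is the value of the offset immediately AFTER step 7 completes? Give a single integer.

After 1 (seek(13, SET)): offset=13
After 2 (tell()): offset=13
After 3 (read(8)): returned 'AUE8', offset=17
After 4 (read(6)): returned '', offset=17
After 5 (read(4)): returned '', offset=17
After 6 (seek(7, SET)): offset=7
After 7 (tell()): offset=7

Answer: 7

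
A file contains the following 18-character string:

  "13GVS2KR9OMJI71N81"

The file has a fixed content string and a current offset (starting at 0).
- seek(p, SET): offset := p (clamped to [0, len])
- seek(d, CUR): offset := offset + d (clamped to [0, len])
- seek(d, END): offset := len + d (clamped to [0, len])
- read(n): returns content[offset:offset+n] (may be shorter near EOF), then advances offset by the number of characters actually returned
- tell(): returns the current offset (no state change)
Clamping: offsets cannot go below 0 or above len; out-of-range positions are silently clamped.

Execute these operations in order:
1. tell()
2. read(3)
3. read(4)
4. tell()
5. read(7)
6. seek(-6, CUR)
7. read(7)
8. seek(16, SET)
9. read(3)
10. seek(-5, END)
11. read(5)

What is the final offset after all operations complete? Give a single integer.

Answer: 18

Derivation:
After 1 (tell()): offset=0
After 2 (read(3)): returned '13G', offset=3
After 3 (read(4)): returned 'VS2K', offset=7
After 4 (tell()): offset=7
After 5 (read(7)): returned 'R9OMJI7', offset=14
After 6 (seek(-6, CUR)): offset=8
After 7 (read(7)): returned '9OMJI71', offset=15
After 8 (seek(16, SET)): offset=16
After 9 (read(3)): returned '81', offset=18
After 10 (seek(-5, END)): offset=13
After 11 (read(5)): returned '71N81', offset=18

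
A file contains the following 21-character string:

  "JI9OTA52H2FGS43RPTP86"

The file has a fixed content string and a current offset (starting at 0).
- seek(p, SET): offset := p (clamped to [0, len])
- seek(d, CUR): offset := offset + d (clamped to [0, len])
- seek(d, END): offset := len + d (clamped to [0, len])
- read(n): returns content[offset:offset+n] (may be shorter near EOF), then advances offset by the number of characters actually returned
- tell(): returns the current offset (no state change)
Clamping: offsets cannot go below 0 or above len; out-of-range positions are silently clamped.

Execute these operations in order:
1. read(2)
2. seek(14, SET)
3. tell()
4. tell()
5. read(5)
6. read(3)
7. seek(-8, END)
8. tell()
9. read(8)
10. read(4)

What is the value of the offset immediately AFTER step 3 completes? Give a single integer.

Answer: 14

Derivation:
After 1 (read(2)): returned 'JI', offset=2
After 2 (seek(14, SET)): offset=14
After 3 (tell()): offset=14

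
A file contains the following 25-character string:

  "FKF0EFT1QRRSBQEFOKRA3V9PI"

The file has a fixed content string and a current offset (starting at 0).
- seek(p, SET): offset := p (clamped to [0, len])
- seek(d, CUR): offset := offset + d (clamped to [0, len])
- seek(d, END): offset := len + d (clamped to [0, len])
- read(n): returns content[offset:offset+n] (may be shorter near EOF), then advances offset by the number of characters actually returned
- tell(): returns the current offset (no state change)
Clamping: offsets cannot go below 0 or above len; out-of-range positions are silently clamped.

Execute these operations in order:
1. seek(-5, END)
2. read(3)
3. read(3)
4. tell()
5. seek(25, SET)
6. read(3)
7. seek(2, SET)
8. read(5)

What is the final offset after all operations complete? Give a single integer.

Answer: 7

Derivation:
After 1 (seek(-5, END)): offset=20
After 2 (read(3)): returned '3V9', offset=23
After 3 (read(3)): returned 'PI', offset=25
After 4 (tell()): offset=25
After 5 (seek(25, SET)): offset=25
After 6 (read(3)): returned '', offset=25
After 7 (seek(2, SET)): offset=2
After 8 (read(5)): returned 'F0EFT', offset=7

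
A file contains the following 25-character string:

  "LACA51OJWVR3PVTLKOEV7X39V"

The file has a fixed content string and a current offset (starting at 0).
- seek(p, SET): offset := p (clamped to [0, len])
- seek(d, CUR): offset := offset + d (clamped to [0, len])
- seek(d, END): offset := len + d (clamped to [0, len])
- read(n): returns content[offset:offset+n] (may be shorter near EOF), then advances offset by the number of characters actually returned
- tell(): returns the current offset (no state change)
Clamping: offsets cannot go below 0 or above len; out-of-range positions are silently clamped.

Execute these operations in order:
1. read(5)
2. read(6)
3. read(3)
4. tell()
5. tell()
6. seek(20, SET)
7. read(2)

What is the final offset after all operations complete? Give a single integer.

After 1 (read(5)): returned 'LACA5', offset=5
After 2 (read(6)): returned '1OJWVR', offset=11
After 3 (read(3)): returned '3PV', offset=14
After 4 (tell()): offset=14
After 5 (tell()): offset=14
After 6 (seek(20, SET)): offset=20
After 7 (read(2)): returned '7X', offset=22

Answer: 22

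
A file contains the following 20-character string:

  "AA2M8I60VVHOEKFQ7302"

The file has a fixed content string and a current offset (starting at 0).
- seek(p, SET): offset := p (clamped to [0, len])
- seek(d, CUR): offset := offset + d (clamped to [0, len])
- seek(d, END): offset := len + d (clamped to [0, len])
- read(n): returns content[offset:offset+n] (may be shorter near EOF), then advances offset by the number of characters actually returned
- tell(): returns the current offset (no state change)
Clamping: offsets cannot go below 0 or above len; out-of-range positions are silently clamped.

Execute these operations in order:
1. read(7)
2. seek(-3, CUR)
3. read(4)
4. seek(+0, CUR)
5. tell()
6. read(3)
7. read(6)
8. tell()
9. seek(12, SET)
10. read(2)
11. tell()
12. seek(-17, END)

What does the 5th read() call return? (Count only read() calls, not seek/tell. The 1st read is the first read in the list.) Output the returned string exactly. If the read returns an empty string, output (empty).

After 1 (read(7)): returned 'AA2M8I6', offset=7
After 2 (seek(-3, CUR)): offset=4
After 3 (read(4)): returned '8I60', offset=8
After 4 (seek(+0, CUR)): offset=8
After 5 (tell()): offset=8
After 6 (read(3)): returned 'VVH', offset=11
After 7 (read(6)): returned 'OEKFQ7', offset=17
After 8 (tell()): offset=17
After 9 (seek(12, SET)): offset=12
After 10 (read(2)): returned 'EK', offset=14
After 11 (tell()): offset=14
After 12 (seek(-17, END)): offset=3

Answer: EK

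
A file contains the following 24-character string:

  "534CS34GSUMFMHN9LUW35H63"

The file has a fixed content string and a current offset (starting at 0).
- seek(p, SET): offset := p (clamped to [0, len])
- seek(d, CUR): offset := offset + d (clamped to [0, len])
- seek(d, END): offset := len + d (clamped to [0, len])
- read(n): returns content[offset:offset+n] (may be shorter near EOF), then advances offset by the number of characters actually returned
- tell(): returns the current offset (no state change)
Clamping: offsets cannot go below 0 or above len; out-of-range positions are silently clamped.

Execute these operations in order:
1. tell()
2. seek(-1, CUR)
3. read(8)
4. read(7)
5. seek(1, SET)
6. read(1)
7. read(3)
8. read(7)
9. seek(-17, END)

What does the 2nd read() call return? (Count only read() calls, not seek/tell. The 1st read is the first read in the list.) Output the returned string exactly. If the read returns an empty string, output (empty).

Answer: SUMFMHN

Derivation:
After 1 (tell()): offset=0
After 2 (seek(-1, CUR)): offset=0
After 3 (read(8)): returned '534CS34G', offset=8
After 4 (read(7)): returned 'SUMFMHN', offset=15
After 5 (seek(1, SET)): offset=1
After 6 (read(1)): returned '3', offset=2
After 7 (read(3)): returned '4CS', offset=5
After 8 (read(7)): returned '34GSUMF', offset=12
After 9 (seek(-17, END)): offset=7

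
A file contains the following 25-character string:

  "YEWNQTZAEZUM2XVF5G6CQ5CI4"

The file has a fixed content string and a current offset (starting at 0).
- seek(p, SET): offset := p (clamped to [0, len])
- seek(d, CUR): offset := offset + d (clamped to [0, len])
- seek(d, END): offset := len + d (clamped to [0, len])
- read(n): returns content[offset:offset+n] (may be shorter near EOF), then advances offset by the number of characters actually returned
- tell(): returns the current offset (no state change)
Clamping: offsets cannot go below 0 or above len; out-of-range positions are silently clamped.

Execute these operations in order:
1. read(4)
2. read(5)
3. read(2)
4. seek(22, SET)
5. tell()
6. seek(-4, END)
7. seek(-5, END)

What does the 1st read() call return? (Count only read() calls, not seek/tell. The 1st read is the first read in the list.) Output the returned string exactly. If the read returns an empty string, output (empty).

Answer: YEWN

Derivation:
After 1 (read(4)): returned 'YEWN', offset=4
After 2 (read(5)): returned 'QTZAE', offset=9
After 3 (read(2)): returned 'ZU', offset=11
After 4 (seek(22, SET)): offset=22
After 5 (tell()): offset=22
After 6 (seek(-4, END)): offset=21
After 7 (seek(-5, END)): offset=20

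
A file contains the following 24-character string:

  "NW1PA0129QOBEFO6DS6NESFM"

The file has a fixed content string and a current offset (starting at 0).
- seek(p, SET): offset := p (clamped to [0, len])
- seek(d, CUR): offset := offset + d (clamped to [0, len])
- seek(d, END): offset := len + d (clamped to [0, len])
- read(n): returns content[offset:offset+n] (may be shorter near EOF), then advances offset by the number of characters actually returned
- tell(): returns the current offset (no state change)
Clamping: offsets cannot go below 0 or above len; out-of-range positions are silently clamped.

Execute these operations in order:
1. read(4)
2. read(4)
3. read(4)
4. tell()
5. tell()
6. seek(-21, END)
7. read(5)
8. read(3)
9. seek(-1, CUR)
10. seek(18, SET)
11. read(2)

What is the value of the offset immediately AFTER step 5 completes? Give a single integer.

After 1 (read(4)): returned 'NW1P', offset=4
After 2 (read(4)): returned 'A012', offset=8
After 3 (read(4)): returned '9QOB', offset=12
After 4 (tell()): offset=12
After 5 (tell()): offset=12

Answer: 12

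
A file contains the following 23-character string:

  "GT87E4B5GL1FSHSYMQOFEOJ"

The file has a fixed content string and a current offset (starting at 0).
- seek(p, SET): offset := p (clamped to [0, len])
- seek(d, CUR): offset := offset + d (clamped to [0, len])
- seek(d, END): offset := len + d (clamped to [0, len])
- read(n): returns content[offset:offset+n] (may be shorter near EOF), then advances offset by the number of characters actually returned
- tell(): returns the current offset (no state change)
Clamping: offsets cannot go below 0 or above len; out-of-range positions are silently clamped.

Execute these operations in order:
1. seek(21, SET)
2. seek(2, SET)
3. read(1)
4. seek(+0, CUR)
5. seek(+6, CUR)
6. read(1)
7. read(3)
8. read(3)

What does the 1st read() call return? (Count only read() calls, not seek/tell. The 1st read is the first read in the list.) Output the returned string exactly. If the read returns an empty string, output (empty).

After 1 (seek(21, SET)): offset=21
After 2 (seek(2, SET)): offset=2
After 3 (read(1)): returned '8', offset=3
After 4 (seek(+0, CUR)): offset=3
After 5 (seek(+6, CUR)): offset=9
After 6 (read(1)): returned 'L', offset=10
After 7 (read(3)): returned '1FS', offset=13
After 8 (read(3)): returned 'HSY', offset=16

Answer: 8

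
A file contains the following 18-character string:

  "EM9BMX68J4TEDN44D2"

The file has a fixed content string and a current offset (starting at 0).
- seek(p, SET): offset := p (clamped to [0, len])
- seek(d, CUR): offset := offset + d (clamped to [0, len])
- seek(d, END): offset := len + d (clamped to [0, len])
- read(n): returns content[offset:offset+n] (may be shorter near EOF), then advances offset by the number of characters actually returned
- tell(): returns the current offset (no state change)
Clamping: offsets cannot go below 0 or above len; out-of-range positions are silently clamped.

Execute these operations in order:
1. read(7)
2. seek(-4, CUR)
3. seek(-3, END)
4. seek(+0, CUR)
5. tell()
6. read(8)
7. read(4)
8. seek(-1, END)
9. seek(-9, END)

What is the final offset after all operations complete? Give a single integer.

Answer: 9

Derivation:
After 1 (read(7)): returned 'EM9BMX6', offset=7
After 2 (seek(-4, CUR)): offset=3
After 3 (seek(-3, END)): offset=15
After 4 (seek(+0, CUR)): offset=15
After 5 (tell()): offset=15
After 6 (read(8)): returned '4D2', offset=18
After 7 (read(4)): returned '', offset=18
After 8 (seek(-1, END)): offset=17
After 9 (seek(-9, END)): offset=9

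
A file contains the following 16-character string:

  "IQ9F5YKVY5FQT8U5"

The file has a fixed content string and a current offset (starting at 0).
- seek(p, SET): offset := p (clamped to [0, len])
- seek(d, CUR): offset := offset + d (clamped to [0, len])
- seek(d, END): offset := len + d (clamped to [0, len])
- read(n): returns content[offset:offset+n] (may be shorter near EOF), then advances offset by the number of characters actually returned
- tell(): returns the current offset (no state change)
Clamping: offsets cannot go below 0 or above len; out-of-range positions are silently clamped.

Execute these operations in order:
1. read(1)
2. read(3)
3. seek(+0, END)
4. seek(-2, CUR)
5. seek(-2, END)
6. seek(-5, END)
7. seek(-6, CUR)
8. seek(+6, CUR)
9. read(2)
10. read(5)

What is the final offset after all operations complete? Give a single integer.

Answer: 16

Derivation:
After 1 (read(1)): returned 'I', offset=1
After 2 (read(3)): returned 'Q9F', offset=4
After 3 (seek(+0, END)): offset=16
After 4 (seek(-2, CUR)): offset=14
After 5 (seek(-2, END)): offset=14
After 6 (seek(-5, END)): offset=11
After 7 (seek(-6, CUR)): offset=5
After 8 (seek(+6, CUR)): offset=11
After 9 (read(2)): returned 'QT', offset=13
After 10 (read(5)): returned '8U5', offset=16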